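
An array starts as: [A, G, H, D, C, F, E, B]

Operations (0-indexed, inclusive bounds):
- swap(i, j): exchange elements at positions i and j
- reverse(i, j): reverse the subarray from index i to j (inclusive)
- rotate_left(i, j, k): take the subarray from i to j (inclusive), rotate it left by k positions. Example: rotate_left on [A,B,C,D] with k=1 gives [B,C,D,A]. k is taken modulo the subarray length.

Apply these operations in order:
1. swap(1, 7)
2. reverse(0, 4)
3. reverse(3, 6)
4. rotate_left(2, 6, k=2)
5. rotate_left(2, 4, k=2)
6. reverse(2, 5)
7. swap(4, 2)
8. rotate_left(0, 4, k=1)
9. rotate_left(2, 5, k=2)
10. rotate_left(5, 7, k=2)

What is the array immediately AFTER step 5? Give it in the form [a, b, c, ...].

Answer: [C, D, B, F, A, H, E, G]

Derivation:
After 1 (swap(1, 7)): [A, B, H, D, C, F, E, G]
After 2 (reverse(0, 4)): [C, D, H, B, A, F, E, G]
After 3 (reverse(3, 6)): [C, D, H, E, F, A, B, G]
After 4 (rotate_left(2, 6, k=2)): [C, D, F, A, B, H, E, G]
After 5 (rotate_left(2, 4, k=2)): [C, D, B, F, A, H, E, G]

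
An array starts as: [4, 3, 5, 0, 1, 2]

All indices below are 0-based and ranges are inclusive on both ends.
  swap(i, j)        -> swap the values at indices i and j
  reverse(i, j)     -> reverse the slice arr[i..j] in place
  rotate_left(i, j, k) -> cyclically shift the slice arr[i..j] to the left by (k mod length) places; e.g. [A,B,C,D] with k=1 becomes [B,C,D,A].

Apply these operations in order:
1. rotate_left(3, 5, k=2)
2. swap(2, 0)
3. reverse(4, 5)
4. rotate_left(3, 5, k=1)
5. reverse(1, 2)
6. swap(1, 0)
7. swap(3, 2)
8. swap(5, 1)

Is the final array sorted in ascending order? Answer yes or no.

Answer: no

Derivation:
After 1 (rotate_left(3, 5, k=2)): [4, 3, 5, 2, 0, 1]
After 2 (swap(2, 0)): [5, 3, 4, 2, 0, 1]
After 3 (reverse(4, 5)): [5, 3, 4, 2, 1, 0]
After 4 (rotate_left(3, 5, k=1)): [5, 3, 4, 1, 0, 2]
After 5 (reverse(1, 2)): [5, 4, 3, 1, 0, 2]
After 6 (swap(1, 0)): [4, 5, 3, 1, 0, 2]
After 7 (swap(3, 2)): [4, 5, 1, 3, 0, 2]
After 8 (swap(5, 1)): [4, 2, 1, 3, 0, 5]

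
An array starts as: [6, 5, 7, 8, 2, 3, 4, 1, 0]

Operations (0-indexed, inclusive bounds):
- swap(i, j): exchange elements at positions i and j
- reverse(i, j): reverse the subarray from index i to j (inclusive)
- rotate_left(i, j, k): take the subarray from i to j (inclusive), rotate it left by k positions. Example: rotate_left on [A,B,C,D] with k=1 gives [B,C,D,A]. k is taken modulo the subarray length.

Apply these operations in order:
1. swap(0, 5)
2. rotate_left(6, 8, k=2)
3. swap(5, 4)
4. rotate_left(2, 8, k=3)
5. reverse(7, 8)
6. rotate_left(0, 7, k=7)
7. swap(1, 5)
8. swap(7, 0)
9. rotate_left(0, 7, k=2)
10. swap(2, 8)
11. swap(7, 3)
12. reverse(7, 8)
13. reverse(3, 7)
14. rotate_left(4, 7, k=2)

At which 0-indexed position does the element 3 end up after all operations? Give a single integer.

Answer: 8

Derivation:
After 1 (swap(0, 5)): [3, 5, 7, 8, 2, 6, 4, 1, 0]
After 2 (rotate_left(6, 8, k=2)): [3, 5, 7, 8, 2, 6, 0, 4, 1]
After 3 (swap(5, 4)): [3, 5, 7, 8, 6, 2, 0, 4, 1]
After 4 (rotate_left(2, 8, k=3)): [3, 5, 2, 0, 4, 1, 7, 8, 6]
After 5 (reverse(7, 8)): [3, 5, 2, 0, 4, 1, 7, 6, 8]
After 6 (rotate_left(0, 7, k=7)): [6, 3, 5, 2, 0, 4, 1, 7, 8]
After 7 (swap(1, 5)): [6, 4, 5, 2, 0, 3, 1, 7, 8]
After 8 (swap(7, 0)): [7, 4, 5, 2, 0, 3, 1, 6, 8]
After 9 (rotate_left(0, 7, k=2)): [5, 2, 0, 3, 1, 6, 7, 4, 8]
After 10 (swap(2, 8)): [5, 2, 8, 3, 1, 6, 7, 4, 0]
After 11 (swap(7, 3)): [5, 2, 8, 4, 1, 6, 7, 3, 0]
After 12 (reverse(7, 8)): [5, 2, 8, 4, 1, 6, 7, 0, 3]
After 13 (reverse(3, 7)): [5, 2, 8, 0, 7, 6, 1, 4, 3]
After 14 (rotate_left(4, 7, k=2)): [5, 2, 8, 0, 1, 4, 7, 6, 3]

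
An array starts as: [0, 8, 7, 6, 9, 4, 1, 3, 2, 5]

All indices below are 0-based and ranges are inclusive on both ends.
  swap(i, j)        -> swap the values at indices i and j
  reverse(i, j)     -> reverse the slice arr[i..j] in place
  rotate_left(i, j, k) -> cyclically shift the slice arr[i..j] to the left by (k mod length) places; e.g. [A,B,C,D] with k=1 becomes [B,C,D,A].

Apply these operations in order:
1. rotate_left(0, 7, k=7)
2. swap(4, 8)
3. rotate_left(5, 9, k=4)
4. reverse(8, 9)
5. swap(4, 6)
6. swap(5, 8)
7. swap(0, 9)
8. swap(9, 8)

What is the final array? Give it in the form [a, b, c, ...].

Answer: [1, 0, 8, 7, 9, 6, 2, 4, 3, 5]

Derivation:
After 1 (rotate_left(0, 7, k=7)): [3, 0, 8, 7, 6, 9, 4, 1, 2, 5]
After 2 (swap(4, 8)): [3, 0, 8, 7, 2, 9, 4, 1, 6, 5]
After 3 (rotate_left(5, 9, k=4)): [3, 0, 8, 7, 2, 5, 9, 4, 1, 6]
After 4 (reverse(8, 9)): [3, 0, 8, 7, 2, 5, 9, 4, 6, 1]
After 5 (swap(4, 6)): [3, 0, 8, 7, 9, 5, 2, 4, 6, 1]
After 6 (swap(5, 8)): [3, 0, 8, 7, 9, 6, 2, 4, 5, 1]
After 7 (swap(0, 9)): [1, 0, 8, 7, 9, 6, 2, 4, 5, 3]
After 8 (swap(9, 8)): [1, 0, 8, 7, 9, 6, 2, 4, 3, 5]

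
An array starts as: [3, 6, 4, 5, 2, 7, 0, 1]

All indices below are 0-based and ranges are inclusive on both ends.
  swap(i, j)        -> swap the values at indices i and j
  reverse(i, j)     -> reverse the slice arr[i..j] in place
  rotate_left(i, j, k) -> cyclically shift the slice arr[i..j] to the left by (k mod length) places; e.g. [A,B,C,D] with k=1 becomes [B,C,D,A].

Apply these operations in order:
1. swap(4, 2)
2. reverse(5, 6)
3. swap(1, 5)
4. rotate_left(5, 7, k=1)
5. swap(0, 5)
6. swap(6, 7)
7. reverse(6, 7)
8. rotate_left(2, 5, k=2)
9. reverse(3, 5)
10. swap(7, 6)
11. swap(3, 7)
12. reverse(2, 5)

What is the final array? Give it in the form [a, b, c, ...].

After 1 (swap(4, 2)): [3, 6, 2, 5, 4, 7, 0, 1]
After 2 (reverse(5, 6)): [3, 6, 2, 5, 4, 0, 7, 1]
After 3 (swap(1, 5)): [3, 0, 2, 5, 4, 6, 7, 1]
After 4 (rotate_left(5, 7, k=1)): [3, 0, 2, 5, 4, 7, 1, 6]
After 5 (swap(0, 5)): [7, 0, 2, 5, 4, 3, 1, 6]
After 6 (swap(6, 7)): [7, 0, 2, 5, 4, 3, 6, 1]
After 7 (reverse(6, 7)): [7, 0, 2, 5, 4, 3, 1, 6]
After 8 (rotate_left(2, 5, k=2)): [7, 0, 4, 3, 2, 5, 1, 6]
After 9 (reverse(3, 5)): [7, 0, 4, 5, 2, 3, 1, 6]
After 10 (swap(7, 6)): [7, 0, 4, 5, 2, 3, 6, 1]
After 11 (swap(3, 7)): [7, 0, 4, 1, 2, 3, 6, 5]
After 12 (reverse(2, 5)): [7, 0, 3, 2, 1, 4, 6, 5]

Answer: [7, 0, 3, 2, 1, 4, 6, 5]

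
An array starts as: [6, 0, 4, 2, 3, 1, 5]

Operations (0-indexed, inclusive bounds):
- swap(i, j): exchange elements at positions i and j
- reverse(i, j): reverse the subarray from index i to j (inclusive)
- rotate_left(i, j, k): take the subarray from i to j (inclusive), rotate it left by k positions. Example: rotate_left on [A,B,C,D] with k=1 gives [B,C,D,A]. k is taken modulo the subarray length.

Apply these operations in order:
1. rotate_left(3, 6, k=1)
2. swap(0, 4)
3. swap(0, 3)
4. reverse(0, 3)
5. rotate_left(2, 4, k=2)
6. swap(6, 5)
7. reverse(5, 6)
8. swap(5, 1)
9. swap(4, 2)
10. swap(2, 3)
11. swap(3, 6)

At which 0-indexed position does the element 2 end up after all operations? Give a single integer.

Answer: 3

Derivation:
After 1 (rotate_left(3, 6, k=1)): [6, 0, 4, 3, 1, 5, 2]
After 2 (swap(0, 4)): [1, 0, 4, 3, 6, 5, 2]
After 3 (swap(0, 3)): [3, 0, 4, 1, 6, 5, 2]
After 4 (reverse(0, 3)): [1, 4, 0, 3, 6, 5, 2]
After 5 (rotate_left(2, 4, k=2)): [1, 4, 6, 0, 3, 5, 2]
After 6 (swap(6, 5)): [1, 4, 6, 0, 3, 2, 5]
After 7 (reverse(5, 6)): [1, 4, 6, 0, 3, 5, 2]
After 8 (swap(5, 1)): [1, 5, 6, 0, 3, 4, 2]
After 9 (swap(4, 2)): [1, 5, 3, 0, 6, 4, 2]
After 10 (swap(2, 3)): [1, 5, 0, 3, 6, 4, 2]
After 11 (swap(3, 6)): [1, 5, 0, 2, 6, 4, 3]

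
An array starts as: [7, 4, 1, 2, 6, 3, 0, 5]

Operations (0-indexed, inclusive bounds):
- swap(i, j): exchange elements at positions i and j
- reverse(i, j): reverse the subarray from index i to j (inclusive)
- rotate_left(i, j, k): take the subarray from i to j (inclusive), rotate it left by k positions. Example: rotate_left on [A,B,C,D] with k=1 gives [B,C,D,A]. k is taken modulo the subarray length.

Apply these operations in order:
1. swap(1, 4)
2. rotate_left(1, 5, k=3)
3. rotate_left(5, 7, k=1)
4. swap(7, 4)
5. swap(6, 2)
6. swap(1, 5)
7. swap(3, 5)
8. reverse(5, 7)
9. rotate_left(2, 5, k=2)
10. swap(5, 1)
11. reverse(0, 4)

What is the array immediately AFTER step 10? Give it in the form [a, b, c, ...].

After 1 (swap(1, 4)): [7, 6, 1, 2, 4, 3, 0, 5]
After 2 (rotate_left(1, 5, k=3)): [7, 4, 3, 6, 1, 2, 0, 5]
After 3 (rotate_left(5, 7, k=1)): [7, 4, 3, 6, 1, 0, 5, 2]
After 4 (swap(7, 4)): [7, 4, 3, 6, 2, 0, 5, 1]
After 5 (swap(6, 2)): [7, 4, 5, 6, 2, 0, 3, 1]
After 6 (swap(1, 5)): [7, 0, 5, 6, 2, 4, 3, 1]
After 7 (swap(3, 5)): [7, 0, 5, 4, 2, 6, 3, 1]
After 8 (reverse(5, 7)): [7, 0, 5, 4, 2, 1, 3, 6]
After 9 (rotate_left(2, 5, k=2)): [7, 0, 2, 1, 5, 4, 3, 6]
After 10 (swap(5, 1)): [7, 4, 2, 1, 5, 0, 3, 6]

Answer: [7, 4, 2, 1, 5, 0, 3, 6]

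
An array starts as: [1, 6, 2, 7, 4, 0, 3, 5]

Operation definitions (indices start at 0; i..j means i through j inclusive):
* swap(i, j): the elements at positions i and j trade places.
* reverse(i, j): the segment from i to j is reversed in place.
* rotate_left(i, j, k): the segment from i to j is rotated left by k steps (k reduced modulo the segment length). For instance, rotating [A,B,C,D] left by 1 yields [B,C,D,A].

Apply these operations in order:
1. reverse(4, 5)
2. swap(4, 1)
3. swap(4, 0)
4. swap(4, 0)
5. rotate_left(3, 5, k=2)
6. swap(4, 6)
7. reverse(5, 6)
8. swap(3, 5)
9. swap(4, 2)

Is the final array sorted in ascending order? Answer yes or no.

After 1 (reverse(4, 5)): [1, 6, 2, 7, 0, 4, 3, 5]
After 2 (swap(4, 1)): [1, 0, 2, 7, 6, 4, 3, 5]
After 3 (swap(4, 0)): [6, 0, 2, 7, 1, 4, 3, 5]
After 4 (swap(4, 0)): [1, 0, 2, 7, 6, 4, 3, 5]
After 5 (rotate_left(3, 5, k=2)): [1, 0, 2, 4, 7, 6, 3, 5]
After 6 (swap(4, 6)): [1, 0, 2, 4, 3, 6, 7, 5]
After 7 (reverse(5, 6)): [1, 0, 2, 4, 3, 7, 6, 5]
After 8 (swap(3, 5)): [1, 0, 2, 7, 3, 4, 6, 5]
After 9 (swap(4, 2)): [1, 0, 3, 7, 2, 4, 6, 5]

Answer: no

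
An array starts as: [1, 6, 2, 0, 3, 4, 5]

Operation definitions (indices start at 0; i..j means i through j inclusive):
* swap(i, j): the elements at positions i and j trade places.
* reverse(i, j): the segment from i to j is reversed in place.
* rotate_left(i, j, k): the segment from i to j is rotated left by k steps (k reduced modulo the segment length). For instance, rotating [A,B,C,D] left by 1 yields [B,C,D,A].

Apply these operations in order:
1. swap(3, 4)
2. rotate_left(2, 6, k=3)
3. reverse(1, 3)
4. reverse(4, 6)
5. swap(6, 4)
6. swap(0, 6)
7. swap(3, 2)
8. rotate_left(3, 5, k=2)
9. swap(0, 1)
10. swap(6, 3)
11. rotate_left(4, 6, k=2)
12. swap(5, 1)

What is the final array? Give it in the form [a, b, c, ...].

Answer: [5, 4, 6, 1, 3, 0, 2]

Derivation:
After 1 (swap(3, 4)): [1, 6, 2, 3, 0, 4, 5]
After 2 (rotate_left(2, 6, k=3)): [1, 6, 4, 5, 2, 3, 0]
After 3 (reverse(1, 3)): [1, 5, 4, 6, 2, 3, 0]
After 4 (reverse(4, 6)): [1, 5, 4, 6, 0, 3, 2]
After 5 (swap(6, 4)): [1, 5, 4, 6, 2, 3, 0]
After 6 (swap(0, 6)): [0, 5, 4, 6, 2, 3, 1]
After 7 (swap(3, 2)): [0, 5, 6, 4, 2, 3, 1]
After 8 (rotate_left(3, 5, k=2)): [0, 5, 6, 3, 4, 2, 1]
After 9 (swap(0, 1)): [5, 0, 6, 3, 4, 2, 1]
After 10 (swap(6, 3)): [5, 0, 6, 1, 4, 2, 3]
After 11 (rotate_left(4, 6, k=2)): [5, 0, 6, 1, 3, 4, 2]
After 12 (swap(5, 1)): [5, 4, 6, 1, 3, 0, 2]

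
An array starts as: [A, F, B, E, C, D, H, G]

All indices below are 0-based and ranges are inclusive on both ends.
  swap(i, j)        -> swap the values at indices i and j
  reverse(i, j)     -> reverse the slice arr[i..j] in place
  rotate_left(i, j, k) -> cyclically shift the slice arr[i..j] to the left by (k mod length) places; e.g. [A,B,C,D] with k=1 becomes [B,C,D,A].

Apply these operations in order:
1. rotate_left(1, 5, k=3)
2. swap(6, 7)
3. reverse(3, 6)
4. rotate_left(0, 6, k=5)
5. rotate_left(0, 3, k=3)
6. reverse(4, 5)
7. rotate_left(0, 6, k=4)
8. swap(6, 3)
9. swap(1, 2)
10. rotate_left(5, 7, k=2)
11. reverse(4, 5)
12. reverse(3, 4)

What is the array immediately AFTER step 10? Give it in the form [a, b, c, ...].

Answer: [G, E, D, A, B, H, F, C]

Derivation:
After 1 (rotate_left(1, 5, k=3)): [A, C, D, F, B, E, H, G]
After 2 (swap(6, 7)): [A, C, D, F, B, E, G, H]
After 3 (reverse(3, 6)): [A, C, D, G, E, B, F, H]
After 4 (rotate_left(0, 6, k=5)): [B, F, A, C, D, G, E, H]
After 5 (rotate_left(0, 3, k=3)): [C, B, F, A, D, G, E, H]
After 6 (reverse(4, 5)): [C, B, F, A, G, D, E, H]
After 7 (rotate_left(0, 6, k=4)): [G, D, E, C, B, F, A, H]
After 8 (swap(6, 3)): [G, D, E, A, B, F, C, H]
After 9 (swap(1, 2)): [G, E, D, A, B, F, C, H]
After 10 (rotate_left(5, 7, k=2)): [G, E, D, A, B, H, F, C]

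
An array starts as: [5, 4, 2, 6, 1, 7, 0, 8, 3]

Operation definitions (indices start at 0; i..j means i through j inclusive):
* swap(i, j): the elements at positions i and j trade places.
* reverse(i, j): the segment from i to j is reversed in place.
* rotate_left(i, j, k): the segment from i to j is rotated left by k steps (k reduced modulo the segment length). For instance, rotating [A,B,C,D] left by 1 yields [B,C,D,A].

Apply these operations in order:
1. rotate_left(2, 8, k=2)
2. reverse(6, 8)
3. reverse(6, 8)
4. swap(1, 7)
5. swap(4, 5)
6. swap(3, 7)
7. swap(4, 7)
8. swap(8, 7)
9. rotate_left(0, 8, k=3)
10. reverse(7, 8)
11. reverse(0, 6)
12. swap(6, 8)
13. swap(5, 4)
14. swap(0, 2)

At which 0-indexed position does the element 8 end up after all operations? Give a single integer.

After 1 (rotate_left(2, 8, k=2)): [5, 4, 1, 7, 0, 8, 3, 2, 6]
After 2 (reverse(6, 8)): [5, 4, 1, 7, 0, 8, 6, 2, 3]
After 3 (reverse(6, 8)): [5, 4, 1, 7, 0, 8, 3, 2, 6]
After 4 (swap(1, 7)): [5, 2, 1, 7, 0, 8, 3, 4, 6]
After 5 (swap(4, 5)): [5, 2, 1, 7, 8, 0, 3, 4, 6]
After 6 (swap(3, 7)): [5, 2, 1, 4, 8, 0, 3, 7, 6]
After 7 (swap(4, 7)): [5, 2, 1, 4, 7, 0, 3, 8, 6]
After 8 (swap(8, 7)): [5, 2, 1, 4, 7, 0, 3, 6, 8]
After 9 (rotate_left(0, 8, k=3)): [4, 7, 0, 3, 6, 8, 5, 2, 1]
After 10 (reverse(7, 8)): [4, 7, 0, 3, 6, 8, 5, 1, 2]
After 11 (reverse(0, 6)): [5, 8, 6, 3, 0, 7, 4, 1, 2]
After 12 (swap(6, 8)): [5, 8, 6, 3, 0, 7, 2, 1, 4]
After 13 (swap(5, 4)): [5, 8, 6, 3, 7, 0, 2, 1, 4]
After 14 (swap(0, 2)): [6, 8, 5, 3, 7, 0, 2, 1, 4]

Answer: 1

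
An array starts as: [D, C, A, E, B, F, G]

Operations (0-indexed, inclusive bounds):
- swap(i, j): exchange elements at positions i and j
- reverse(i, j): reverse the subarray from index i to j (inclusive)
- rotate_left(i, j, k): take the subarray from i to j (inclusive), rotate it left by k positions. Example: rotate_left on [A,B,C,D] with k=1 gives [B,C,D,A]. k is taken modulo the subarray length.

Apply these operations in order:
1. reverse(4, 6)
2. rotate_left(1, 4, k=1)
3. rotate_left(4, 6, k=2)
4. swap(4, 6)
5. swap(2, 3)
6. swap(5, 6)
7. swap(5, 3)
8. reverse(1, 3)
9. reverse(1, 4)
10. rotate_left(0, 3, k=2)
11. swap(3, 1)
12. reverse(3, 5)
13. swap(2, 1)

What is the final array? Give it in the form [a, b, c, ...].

Answer: [A, D, F, E, B, G, C]

Derivation:
After 1 (reverse(4, 6)): [D, C, A, E, G, F, B]
After 2 (rotate_left(1, 4, k=1)): [D, A, E, G, C, F, B]
After 3 (rotate_left(4, 6, k=2)): [D, A, E, G, B, C, F]
After 4 (swap(4, 6)): [D, A, E, G, F, C, B]
After 5 (swap(2, 3)): [D, A, G, E, F, C, B]
After 6 (swap(5, 6)): [D, A, G, E, F, B, C]
After 7 (swap(5, 3)): [D, A, G, B, F, E, C]
After 8 (reverse(1, 3)): [D, B, G, A, F, E, C]
After 9 (reverse(1, 4)): [D, F, A, G, B, E, C]
After 10 (rotate_left(0, 3, k=2)): [A, G, D, F, B, E, C]
After 11 (swap(3, 1)): [A, F, D, G, B, E, C]
After 12 (reverse(3, 5)): [A, F, D, E, B, G, C]
After 13 (swap(2, 1)): [A, D, F, E, B, G, C]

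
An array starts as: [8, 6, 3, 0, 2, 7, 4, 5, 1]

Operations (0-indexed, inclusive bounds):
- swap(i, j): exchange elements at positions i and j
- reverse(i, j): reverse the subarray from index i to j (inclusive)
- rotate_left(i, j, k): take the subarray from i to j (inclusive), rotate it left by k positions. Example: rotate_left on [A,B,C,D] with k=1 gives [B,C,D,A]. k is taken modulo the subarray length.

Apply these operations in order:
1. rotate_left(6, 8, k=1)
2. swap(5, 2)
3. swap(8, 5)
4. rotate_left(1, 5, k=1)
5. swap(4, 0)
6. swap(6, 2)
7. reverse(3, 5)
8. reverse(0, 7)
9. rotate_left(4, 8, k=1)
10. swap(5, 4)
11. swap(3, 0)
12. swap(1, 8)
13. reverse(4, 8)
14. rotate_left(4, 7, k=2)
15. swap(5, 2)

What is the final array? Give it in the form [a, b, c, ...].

After 1 (rotate_left(6, 8, k=1)): [8, 6, 3, 0, 2, 7, 5, 1, 4]
After 2 (swap(5, 2)): [8, 6, 7, 0, 2, 3, 5, 1, 4]
After 3 (swap(8, 5)): [8, 6, 7, 0, 2, 4, 5, 1, 3]
After 4 (rotate_left(1, 5, k=1)): [8, 7, 0, 2, 4, 6, 5, 1, 3]
After 5 (swap(4, 0)): [4, 7, 0, 2, 8, 6, 5, 1, 3]
After 6 (swap(6, 2)): [4, 7, 5, 2, 8, 6, 0, 1, 3]
After 7 (reverse(3, 5)): [4, 7, 5, 6, 8, 2, 0, 1, 3]
After 8 (reverse(0, 7)): [1, 0, 2, 8, 6, 5, 7, 4, 3]
After 9 (rotate_left(4, 8, k=1)): [1, 0, 2, 8, 5, 7, 4, 3, 6]
After 10 (swap(5, 4)): [1, 0, 2, 8, 7, 5, 4, 3, 6]
After 11 (swap(3, 0)): [8, 0, 2, 1, 7, 5, 4, 3, 6]
After 12 (swap(1, 8)): [8, 6, 2, 1, 7, 5, 4, 3, 0]
After 13 (reverse(4, 8)): [8, 6, 2, 1, 0, 3, 4, 5, 7]
After 14 (rotate_left(4, 7, k=2)): [8, 6, 2, 1, 4, 5, 0, 3, 7]
After 15 (swap(5, 2)): [8, 6, 5, 1, 4, 2, 0, 3, 7]

Answer: [8, 6, 5, 1, 4, 2, 0, 3, 7]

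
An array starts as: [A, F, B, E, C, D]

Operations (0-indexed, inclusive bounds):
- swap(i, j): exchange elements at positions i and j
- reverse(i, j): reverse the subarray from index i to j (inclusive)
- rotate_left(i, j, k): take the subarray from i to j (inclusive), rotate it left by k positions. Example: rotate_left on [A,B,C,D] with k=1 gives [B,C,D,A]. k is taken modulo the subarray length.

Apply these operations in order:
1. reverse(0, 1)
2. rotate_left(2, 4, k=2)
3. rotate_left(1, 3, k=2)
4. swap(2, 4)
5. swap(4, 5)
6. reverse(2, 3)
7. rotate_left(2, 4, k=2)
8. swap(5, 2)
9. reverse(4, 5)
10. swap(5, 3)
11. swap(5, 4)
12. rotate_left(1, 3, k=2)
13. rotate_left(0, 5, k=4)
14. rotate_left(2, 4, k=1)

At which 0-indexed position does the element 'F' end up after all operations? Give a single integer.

Answer: 4

Derivation:
After 1 (reverse(0, 1)): [F, A, B, E, C, D]
After 2 (rotate_left(2, 4, k=2)): [F, A, C, B, E, D]
After 3 (rotate_left(1, 3, k=2)): [F, B, A, C, E, D]
After 4 (swap(2, 4)): [F, B, E, C, A, D]
After 5 (swap(4, 5)): [F, B, E, C, D, A]
After 6 (reverse(2, 3)): [F, B, C, E, D, A]
After 7 (rotate_left(2, 4, k=2)): [F, B, D, C, E, A]
After 8 (swap(5, 2)): [F, B, A, C, E, D]
After 9 (reverse(4, 5)): [F, B, A, C, D, E]
After 10 (swap(5, 3)): [F, B, A, E, D, C]
After 11 (swap(5, 4)): [F, B, A, E, C, D]
After 12 (rotate_left(1, 3, k=2)): [F, E, B, A, C, D]
After 13 (rotate_left(0, 5, k=4)): [C, D, F, E, B, A]
After 14 (rotate_left(2, 4, k=1)): [C, D, E, B, F, A]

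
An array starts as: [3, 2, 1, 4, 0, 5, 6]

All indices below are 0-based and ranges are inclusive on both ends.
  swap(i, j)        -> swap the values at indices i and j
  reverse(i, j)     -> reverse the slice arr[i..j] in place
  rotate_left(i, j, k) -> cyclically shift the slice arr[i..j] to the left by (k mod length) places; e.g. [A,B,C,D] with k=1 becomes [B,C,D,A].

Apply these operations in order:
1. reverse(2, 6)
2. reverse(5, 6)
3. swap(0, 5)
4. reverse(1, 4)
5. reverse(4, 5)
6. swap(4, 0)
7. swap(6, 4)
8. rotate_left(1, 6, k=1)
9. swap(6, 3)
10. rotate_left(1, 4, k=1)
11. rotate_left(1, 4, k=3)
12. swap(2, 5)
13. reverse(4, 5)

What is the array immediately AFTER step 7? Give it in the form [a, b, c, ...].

After 1 (reverse(2, 6)): [3, 2, 6, 5, 0, 4, 1]
After 2 (reverse(5, 6)): [3, 2, 6, 5, 0, 1, 4]
After 3 (swap(0, 5)): [1, 2, 6, 5, 0, 3, 4]
After 4 (reverse(1, 4)): [1, 0, 5, 6, 2, 3, 4]
After 5 (reverse(4, 5)): [1, 0, 5, 6, 3, 2, 4]
After 6 (swap(4, 0)): [3, 0, 5, 6, 1, 2, 4]
After 7 (swap(6, 4)): [3, 0, 5, 6, 4, 2, 1]

Answer: [3, 0, 5, 6, 4, 2, 1]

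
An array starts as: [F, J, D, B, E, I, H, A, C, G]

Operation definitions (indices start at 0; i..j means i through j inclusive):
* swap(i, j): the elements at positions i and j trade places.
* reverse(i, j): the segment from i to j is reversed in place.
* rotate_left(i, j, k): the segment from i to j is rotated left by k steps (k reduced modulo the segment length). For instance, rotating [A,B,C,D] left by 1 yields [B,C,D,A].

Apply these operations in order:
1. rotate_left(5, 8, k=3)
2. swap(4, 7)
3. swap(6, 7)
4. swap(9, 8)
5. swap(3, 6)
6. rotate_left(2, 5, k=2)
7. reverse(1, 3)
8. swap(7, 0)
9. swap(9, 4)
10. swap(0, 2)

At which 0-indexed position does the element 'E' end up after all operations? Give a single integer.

Answer: 5

Derivation:
After 1 (rotate_left(5, 8, k=3)): [F, J, D, B, E, C, I, H, A, G]
After 2 (swap(4, 7)): [F, J, D, B, H, C, I, E, A, G]
After 3 (swap(6, 7)): [F, J, D, B, H, C, E, I, A, G]
After 4 (swap(9, 8)): [F, J, D, B, H, C, E, I, G, A]
After 5 (swap(3, 6)): [F, J, D, E, H, C, B, I, G, A]
After 6 (rotate_left(2, 5, k=2)): [F, J, H, C, D, E, B, I, G, A]
After 7 (reverse(1, 3)): [F, C, H, J, D, E, B, I, G, A]
After 8 (swap(7, 0)): [I, C, H, J, D, E, B, F, G, A]
After 9 (swap(9, 4)): [I, C, H, J, A, E, B, F, G, D]
After 10 (swap(0, 2)): [H, C, I, J, A, E, B, F, G, D]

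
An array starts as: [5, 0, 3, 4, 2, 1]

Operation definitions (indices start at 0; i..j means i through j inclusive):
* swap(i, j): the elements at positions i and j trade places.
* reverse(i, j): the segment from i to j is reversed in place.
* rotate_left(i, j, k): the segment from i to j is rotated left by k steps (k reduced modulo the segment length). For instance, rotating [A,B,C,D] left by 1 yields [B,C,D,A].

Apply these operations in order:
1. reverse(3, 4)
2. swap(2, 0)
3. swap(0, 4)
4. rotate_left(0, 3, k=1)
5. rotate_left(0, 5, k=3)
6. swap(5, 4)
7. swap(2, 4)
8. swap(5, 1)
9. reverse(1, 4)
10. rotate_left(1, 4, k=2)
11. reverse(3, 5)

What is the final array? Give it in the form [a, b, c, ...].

Answer: [4, 2, 5, 3, 0, 1]

Derivation:
After 1 (reverse(3, 4)): [5, 0, 3, 2, 4, 1]
After 2 (swap(2, 0)): [3, 0, 5, 2, 4, 1]
After 3 (swap(0, 4)): [4, 0, 5, 2, 3, 1]
After 4 (rotate_left(0, 3, k=1)): [0, 5, 2, 4, 3, 1]
After 5 (rotate_left(0, 5, k=3)): [4, 3, 1, 0, 5, 2]
After 6 (swap(5, 4)): [4, 3, 1, 0, 2, 5]
After 7 (swap(2, 4)): [4, 3, 2, 0, 1, 5]
After 8 (swap(5, 1)): [4, 5, 2, 0, 1, 3]
After 9 (reverse(1, 4)): [4, 1, 0, 2, 5, 3]
After 10 (rotate_left(1, 4, k=2)): [4, 2, 5, 1, 0, 3]
After 11 (reverse(3, 5)): [4, 2, 5, 3, 0, 1]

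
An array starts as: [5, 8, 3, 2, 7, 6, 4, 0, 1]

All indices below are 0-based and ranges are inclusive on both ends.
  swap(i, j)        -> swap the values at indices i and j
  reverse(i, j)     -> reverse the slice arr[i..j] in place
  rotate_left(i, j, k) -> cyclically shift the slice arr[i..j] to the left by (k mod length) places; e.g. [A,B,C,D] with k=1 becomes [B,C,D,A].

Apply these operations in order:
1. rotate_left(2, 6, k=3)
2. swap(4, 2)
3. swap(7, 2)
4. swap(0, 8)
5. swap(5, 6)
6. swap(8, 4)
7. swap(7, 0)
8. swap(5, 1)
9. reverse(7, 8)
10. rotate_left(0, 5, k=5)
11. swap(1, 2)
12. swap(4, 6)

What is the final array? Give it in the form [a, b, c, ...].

After 1 (rotate_left(2, 6, k=3)): [5, 8, 6, 4, 3, 2, 7, 0, 1]
After 2 (swap(4, 2)): [5, 8, 3, 4, 6, 2, 7, 0, 1]
After 3 (swap(7, 2)): [5, 8, 0, 4, 6, 2, 7, 3, 1]
After 4 (swap(0, 8)): [1, 8, 0, 4, 6, 2, 7, 3, 5]
After 5 (swap(5, 6)): [1, 8, 0, 4, 6, 7, 2, 3, 5]
After 6 (swap(8, 4)): [1, 8, 0, 4, 5, 7, 2, 3, 6]
After 7 (swap(7, 0)): [3, 8, 0, 4, 5, 7, 2, 1, 6]
After 8 (swap(5, 1)): [3, 7, 0, 4, 5, 8, 2, 1, 6]
After 9 (reverse(7, 8)): [3, 7, 0, 4, 5, 8, 2, 6, 1]
After 10 (rotate_left(0, 5, k=5)): [8, 3, 7, 0, 4, 5, 2, 6, 1]
After 11 (swap(1, 2)): [8, 7, 3, 0, 4, 5, 2, 6, 1]
After 12 (swap(4, 6)): [8, 7, 3, 0, 2, 5, 4, 6, 1]

Answer: [8, 7, 3, 0, 2, 5, 4, 6, 1]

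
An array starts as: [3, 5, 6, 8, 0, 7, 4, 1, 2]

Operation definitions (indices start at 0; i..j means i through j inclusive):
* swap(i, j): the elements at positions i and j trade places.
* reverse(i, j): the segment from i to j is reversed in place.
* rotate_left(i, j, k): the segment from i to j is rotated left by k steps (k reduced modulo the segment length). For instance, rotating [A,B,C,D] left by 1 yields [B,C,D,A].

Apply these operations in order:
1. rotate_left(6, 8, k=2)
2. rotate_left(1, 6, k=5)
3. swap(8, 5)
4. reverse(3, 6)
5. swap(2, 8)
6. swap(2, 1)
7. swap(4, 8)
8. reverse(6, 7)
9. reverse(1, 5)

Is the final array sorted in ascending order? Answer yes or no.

Answer: no

Derivation:
After 1 (rotate_left(6, 8, k=2)): [3, 5, 6, 8, 0, 7, 2, 4, 1]
After 2 (rotate_left(1, 6, k=5)): [3, 2, 5, 6, 8, 0, 7, 4, 1]
After 3 (swap(8, 5)): [3, 2, 5, 6, 8, 1, 7, 4, 0]
After 4 (reverse(3, 6)): [3, 2, 5, 7, 1, 8, 6, 4, 0]
After 5 (swap(2, 8)): [3, 2, 0, 7, 1, 8, 6, 4, 5]
After 6 (swap(2, 1)): [3, 0, 2, 7, 1, 8, 6, 4, 5]
After 7 (swap(4, 8)): [3, 0, 2, 7, 5, 8, 6, 4, 1]
After 8 (reverse(6, 7)): [3, 0, 2, 7, 5, 8, 4, 6, 1]
After 9 (reverse(1, 5)): [3, 8, 5, 7, 2, 0, 4, 6, 1]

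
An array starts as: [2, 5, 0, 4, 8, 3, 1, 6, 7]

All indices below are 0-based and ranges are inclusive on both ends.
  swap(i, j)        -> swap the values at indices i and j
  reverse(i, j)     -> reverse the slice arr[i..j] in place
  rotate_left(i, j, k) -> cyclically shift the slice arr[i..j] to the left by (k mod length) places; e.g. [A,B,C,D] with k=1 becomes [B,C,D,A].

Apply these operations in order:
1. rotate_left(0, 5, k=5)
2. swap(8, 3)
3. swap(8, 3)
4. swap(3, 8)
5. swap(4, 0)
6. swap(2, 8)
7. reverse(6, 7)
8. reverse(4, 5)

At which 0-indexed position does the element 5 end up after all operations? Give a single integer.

After 1 (rotate_left(0, 5, k=5)): [3, 2, 5, 0, 4, 8, 1, 6, 7]
After 2 (swap(8, 3)): [3, 2, 5, 7, 4, 8, 1, 6, 0]
After 3 (swap(8, 3)): [3, 2, 5, 0, 4, 8, 1, 6, 7]
After 4 (swap(3, 8)): [3, 2, 5, 7, 4, 8, 1, 6, 0]
After 5 (swap(4, 0)): [4, 2, 5, 7, 3, 8, 1, 6, 0]
After 6 (swap(2, 8)): [4, 2, 0, 7, 3, 8, 1, 6, 5]
After 7 (reverse(6, 7)): [4, 2, 0, 7, 3, 8, 6, 1, 5]
After 8 (reverse(4, 5)): [4, 2, 0, 7, 8, 3, 6, 1, 5]

Answer: 8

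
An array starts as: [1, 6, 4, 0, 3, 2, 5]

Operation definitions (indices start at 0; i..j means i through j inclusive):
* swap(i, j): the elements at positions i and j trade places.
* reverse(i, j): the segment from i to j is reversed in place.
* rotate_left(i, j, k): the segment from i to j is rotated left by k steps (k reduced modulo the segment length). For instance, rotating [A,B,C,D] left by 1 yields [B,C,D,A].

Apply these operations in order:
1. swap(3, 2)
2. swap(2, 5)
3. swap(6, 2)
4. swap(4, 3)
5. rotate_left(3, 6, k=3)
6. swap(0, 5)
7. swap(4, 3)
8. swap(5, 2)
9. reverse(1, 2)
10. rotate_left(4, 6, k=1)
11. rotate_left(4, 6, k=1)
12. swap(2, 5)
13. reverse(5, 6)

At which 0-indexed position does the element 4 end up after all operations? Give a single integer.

After 1 (swap(3, 2)): [1, 6, 0, 4, 3, 2, 5]
After 2 (swap(2, 5)): [1, 6, 2, 4, 3, 0, 5]
After 3 (swap(6, 2)): [1, 6, 5, 4, 3, 0, 2]
After 4 (swap(4, 3)): [1, 6, 5, 3, 4, 0, 2]
After 5 (rotate_left(3, 6, k=3)): [1, 6, 5, 2, 3, 4, 0]
After 6 (swap(0, 5)): [4, 6, 5, 2, 3, 1, 0]
After 7 (swap(4, 3)): [4, 6, 5, 3, 2, 1, 0]
After 8 (swap(5, 2)): [4, 6, 1, 3, 2, 5, 0]
After 9 (reverse(1, 2)): [4, 1, 6, 3, 2, 5, 0]
After 10 (rotate_left(4, 6, k=1)): [4, 1, 6, 3, 5, 0, 2]
After 11 (rotate_left(4, 6, k=1)): [4, 1, 6, 3, 0, 2, 5]
After 12 (swap(2, 5)): [4, 1, 2, 3, 0, 6, 5]
After 13 (reverse(5, 6)): [4, 1, 2, 3, 0, 5, 6]

Answer: 0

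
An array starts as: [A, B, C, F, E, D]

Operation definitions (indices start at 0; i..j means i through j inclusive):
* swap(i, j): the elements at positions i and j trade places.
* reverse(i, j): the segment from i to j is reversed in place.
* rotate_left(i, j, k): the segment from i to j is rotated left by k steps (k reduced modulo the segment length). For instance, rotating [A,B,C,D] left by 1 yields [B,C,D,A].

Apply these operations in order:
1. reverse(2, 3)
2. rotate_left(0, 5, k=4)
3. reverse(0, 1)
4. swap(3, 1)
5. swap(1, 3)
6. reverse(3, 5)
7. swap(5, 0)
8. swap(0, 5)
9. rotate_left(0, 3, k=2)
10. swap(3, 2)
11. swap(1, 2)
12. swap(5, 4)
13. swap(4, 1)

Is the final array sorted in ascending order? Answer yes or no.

Answer: yes

Derivation:
After 1 (reverse(2, 3)): [A, B, F, C, E, D]
After 2 (rotate_left(0, 5, k=4)): [E, D, A, B, F, C]
After 3 (reverse(0, 1)): [D, E, A, B, F, C]
After 4 (swap(3, 1)): [D, B, A, E, F, C]
After 5 (swap(1, 3)): [D, E, A, B, F, C]
After 6 (reverse(3, 5)): [D, E, A, C, F, B]
After 7 (swap(5, 0)): [B, E, A, C, F, D]
After 8 (swap(0, 5)): [D, E, A, C, F, B]
After 9 (rotate_left(0, 3, k=2)): [A, C, D, E, F, B]
After 10 (swap(3, 2)): [A, C, E, D, F, B]
After 11 (swap(1, 2)): [A, E, C, D, F, B]
After 12 (swap(5, 4)): [A, E, C, D, B, F]
After 13 (swap(4, 1)): [A, B, C, D, E, F]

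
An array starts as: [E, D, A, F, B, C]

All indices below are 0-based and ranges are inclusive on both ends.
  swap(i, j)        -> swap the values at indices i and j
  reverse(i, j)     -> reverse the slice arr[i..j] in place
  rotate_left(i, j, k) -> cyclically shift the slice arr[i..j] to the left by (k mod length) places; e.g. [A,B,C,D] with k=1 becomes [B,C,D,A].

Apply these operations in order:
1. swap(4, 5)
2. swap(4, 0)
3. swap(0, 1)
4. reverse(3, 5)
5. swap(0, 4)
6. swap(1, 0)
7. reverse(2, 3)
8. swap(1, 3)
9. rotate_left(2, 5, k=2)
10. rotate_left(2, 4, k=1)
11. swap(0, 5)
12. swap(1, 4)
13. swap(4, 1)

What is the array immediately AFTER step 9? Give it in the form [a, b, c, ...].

After 1 (swap(4, 5)): [E, D, A, F, C, B]
After 2 (swap(4, 0)): [C, D, A, F, E, B]
After 3 (swap(0, 1)): [D, C, A, F, E, B]
After 4 (reverse(3, 5)): [D, C, A, B, E, F]
After 5 (swap(0, 4)): [E, C, A, B, D, F]
After 6 (swap(1, 0)): [C, E, A, B, D, F]
After 7 (reverse(2, 3)): [C, E, B, A, D, F]
After 8 (swap(1, 3)): [C, A, B, E, D, F]
After 9 (rotate_left(2, 5, k=2)): [C, A, D, F, B, E]

Answer: [C, A, D, F, B, E]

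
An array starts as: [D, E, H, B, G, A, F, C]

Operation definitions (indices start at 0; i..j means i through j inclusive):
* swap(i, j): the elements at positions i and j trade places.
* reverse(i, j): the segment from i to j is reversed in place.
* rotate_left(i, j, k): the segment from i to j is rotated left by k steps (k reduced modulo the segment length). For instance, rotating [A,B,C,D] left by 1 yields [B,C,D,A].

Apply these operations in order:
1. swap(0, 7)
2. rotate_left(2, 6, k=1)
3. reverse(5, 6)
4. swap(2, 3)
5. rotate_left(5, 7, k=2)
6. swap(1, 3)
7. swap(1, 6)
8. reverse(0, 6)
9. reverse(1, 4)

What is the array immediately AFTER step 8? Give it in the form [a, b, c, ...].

Answer: [B, D, A, E, G, H, C, F]

Derivation:
After 1 (swap(0, 7)): [C, E, H, B, G, A, F, D]
After 2 (rotate_left(2, 6, k=1)): [C, E, B, G, A, F, H, D]
After 3 (reverse(5, 6)): [C, E, B, G, A, H, F, D]
After 4 (swap(2, 3)): [C, E, G, B, A, H, F, D]
After 5 (rotate_left(5, 7, k=2)): [C, E, G, B, A, D, H, F]
After 6 (swap(1, 3)): [C, B, G, E, A, D, H, F]
After 7 (swap(1, 6)): [C, H, G, E, A, D, B, F]
After 8 (reverse(0, 6)): [B, D, A, E, G, H, C, F]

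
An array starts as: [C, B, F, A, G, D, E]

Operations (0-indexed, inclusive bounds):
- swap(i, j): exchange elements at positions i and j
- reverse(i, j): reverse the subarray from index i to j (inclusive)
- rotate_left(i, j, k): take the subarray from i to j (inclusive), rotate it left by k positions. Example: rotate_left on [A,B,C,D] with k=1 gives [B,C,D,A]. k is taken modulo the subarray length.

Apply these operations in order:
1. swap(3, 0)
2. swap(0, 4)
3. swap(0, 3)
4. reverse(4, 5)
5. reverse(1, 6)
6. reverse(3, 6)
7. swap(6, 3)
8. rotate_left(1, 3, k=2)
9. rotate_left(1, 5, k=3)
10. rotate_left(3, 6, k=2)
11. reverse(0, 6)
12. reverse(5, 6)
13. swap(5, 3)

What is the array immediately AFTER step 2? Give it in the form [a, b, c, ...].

After 1 (swap(3, 0)): [A, B, F, C, G, D, E]
After 2 (swap(0, 4)): [G, B, F, C, A, D, E]

Answer: [G, B, F, C, A, D, E]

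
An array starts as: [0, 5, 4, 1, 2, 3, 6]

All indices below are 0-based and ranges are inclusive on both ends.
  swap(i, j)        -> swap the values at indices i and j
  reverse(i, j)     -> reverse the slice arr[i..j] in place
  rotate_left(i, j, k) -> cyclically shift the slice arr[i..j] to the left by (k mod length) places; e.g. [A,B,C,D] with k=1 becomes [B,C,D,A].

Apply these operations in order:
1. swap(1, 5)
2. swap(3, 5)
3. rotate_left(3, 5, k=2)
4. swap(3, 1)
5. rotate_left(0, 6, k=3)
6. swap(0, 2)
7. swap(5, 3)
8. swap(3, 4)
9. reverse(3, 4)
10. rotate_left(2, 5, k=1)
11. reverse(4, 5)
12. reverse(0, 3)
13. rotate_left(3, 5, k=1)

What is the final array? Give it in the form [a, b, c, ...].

Answer: [0, 1, 5, 3, 6, 2, 4]

Derivation:
After 1 (swap(1, 5)): [0, 3, 4, 1, 2, 5, 6]
After 2 (swap(3, 5)): [0, 3, 4, 5, 2, 1, 6]
After 3 (rotate_left(3, 5, k=2)): [0, 3, 4, 1, 5, 2, 6]
After 4 (swap(3, 1)): [0, 1, 4, 3, 5, 2, 6]
After 5 (rotate_left(0, 6, k=3)): [3, 5, 2, 6, 0, 1, 4]
After 6 (swap(0, 2)): [2, 5, 3, 6, 0, 1, 4]
After 7 (swap(5, 3)): [2, 5, 3, 1, 0, 6, 4]
After 8 (swap(3, 4)): [2, 5, 3, 0, 1, 6, 4]
After 9 (reverse(3, 4)): [2, 5, 3, 1, 0, 6, 4]
After 10 (rotate_left(2, 5, k=1)): [2, 5, 1, 0, 6, 3, 4]
After 11 (reverse(4, 5)): [2, 5, 1, 0, 3, 6, 4]
After 12 (reverse(0, 3)): [0, 1, 5, 2, 3, 6, 4]
After 13 (rotate_left(3, 5, k=1)): [0, 1, 5, 3, 6, 2, 4]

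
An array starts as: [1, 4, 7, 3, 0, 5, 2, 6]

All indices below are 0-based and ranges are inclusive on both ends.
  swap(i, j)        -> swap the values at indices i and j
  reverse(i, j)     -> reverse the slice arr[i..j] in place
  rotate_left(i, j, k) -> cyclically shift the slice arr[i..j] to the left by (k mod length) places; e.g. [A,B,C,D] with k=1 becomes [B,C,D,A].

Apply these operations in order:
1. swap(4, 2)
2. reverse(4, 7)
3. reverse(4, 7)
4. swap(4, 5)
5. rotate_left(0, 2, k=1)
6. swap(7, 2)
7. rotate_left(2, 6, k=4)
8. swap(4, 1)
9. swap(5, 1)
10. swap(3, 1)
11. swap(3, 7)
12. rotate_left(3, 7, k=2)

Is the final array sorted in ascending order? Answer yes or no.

Answer: no

Derivation:
After 1 (swap(4, 2)): [1, 4, 0, 3, 7, 5, 2, 6]
After 2 (reverse(4, 7)): [1, 4, 0, 3, 6, 2, 5, 7]
After 3 (reverse(4, 7)): [1, 4, 0, 3, 7, 5, 2, 6]
After 4 (swap(4, 5)): [1, 4, 0, 3, 5, 7, 2, 6]
After 5 (rotate_left(0, 2, k=1)): [4, 0, 1, 3, 5, 7, 2, 6]
After 6 (swap(7, 2)): [4, 0, 6, 3, 5, 7, 2, 1]
After 7 (rotate_left(2, 6, k=4)): [4, 0, 2, 6, 3, 5, 7, 1]
After 8 (swap(4, 1)): [4, 3, 2, 6, 0, 5, 7, 1]
After 9 (swap(5, 1)): [4, 5, 2, 6, 0, 3, 7, 1]
After 10 (swap(3, 1)): [4, 6, 2, 5, 0, 3, 7, 1]
After 11 (swap(3, 7)): [4, 6, 2, 1, 0, 3, 7, 5]
After 12 (rotate_left(3, 7, k=2)): [4, 6, 2, 3, 7, 5, 1, 0]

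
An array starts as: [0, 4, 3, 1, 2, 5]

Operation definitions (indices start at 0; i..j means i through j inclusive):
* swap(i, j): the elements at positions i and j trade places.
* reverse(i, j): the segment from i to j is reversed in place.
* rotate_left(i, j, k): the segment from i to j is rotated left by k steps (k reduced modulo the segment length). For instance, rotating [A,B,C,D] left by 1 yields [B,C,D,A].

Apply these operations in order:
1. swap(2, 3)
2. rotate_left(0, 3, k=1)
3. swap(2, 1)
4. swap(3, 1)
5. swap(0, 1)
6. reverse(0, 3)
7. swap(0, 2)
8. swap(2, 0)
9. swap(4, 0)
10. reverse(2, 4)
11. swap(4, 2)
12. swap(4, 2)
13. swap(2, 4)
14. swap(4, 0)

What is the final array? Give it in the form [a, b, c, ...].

Answer: [3, 1, 4, 0, 2, 5]

Derivation:
After 1 (swap(2, 3)): [0, 4, 1, 3, 2, 5]
After 2 (rotate_left(0, 3, k=1)): [4, 1, 3, 0, 2, 5]
After 3 (swap(2, 1)): [4, 3, 1, 0, 2, 5]
After 4 (swap(3, 1)): [4, 0, 1, 3, 2, 5]
After 5 (swap(0, 1)): [0, 4, 1, 3, 2, 5]
After 6 (reverse(0, 3)): [3, 1, 4, 0, 2, 5]
After 7 (swap(0, 2)): [4, 1, 3, 0, 2, 5]
After 8 (swap(2, 0)): [3, 1, 4, 0, 2, 5]
After 9 (swap(4, 0)): [2, 1, 4, 0, 3, 5]
After 10 (reverse(2, 4)): [2, 1, 3, 0, 4, 5]
After 11 (swap(4, 2)): [2, 1, 4, 0, 3, 5]
After 12 (swap(4, 2)): [2, 1, 3, 0, 4, 5]
After 13 (swap(2, 4)): [2, 1, 4, 0, 3, 5]
After 14 (swap(4, 0)): [3, 1, 4, 0, 2, 5]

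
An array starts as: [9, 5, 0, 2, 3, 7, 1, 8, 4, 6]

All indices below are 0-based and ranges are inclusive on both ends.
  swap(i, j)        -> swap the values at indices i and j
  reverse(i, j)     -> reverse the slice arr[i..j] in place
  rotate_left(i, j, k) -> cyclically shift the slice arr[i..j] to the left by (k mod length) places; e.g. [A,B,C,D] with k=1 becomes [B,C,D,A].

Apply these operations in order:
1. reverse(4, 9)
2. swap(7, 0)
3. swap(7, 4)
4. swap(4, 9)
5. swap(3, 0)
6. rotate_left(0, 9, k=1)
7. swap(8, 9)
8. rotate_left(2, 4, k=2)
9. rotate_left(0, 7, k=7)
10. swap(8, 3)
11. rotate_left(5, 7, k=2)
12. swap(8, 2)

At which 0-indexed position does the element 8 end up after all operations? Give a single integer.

After 1 (reverse(4, 9)): [9, 5, 0, 2, 6, 4, 8, 1, 7, 3]
After 2 (swap(7, 0)): [1, 5, 0, 2, 6, 4, 8, 9, 7, 3]
After 3 (swap(7, 4)): [1, 5, 0, 2, 9, 4, 8, 6, 7, 3]
After 4 (swap(4, 9)): [1, 5, 0, 2, 3, 4, 8, 6, 7, 9]
After 5 (swap(3, 0)): [2, 5, 0, 1, 3, 4, 8, 6, 7, 9]
After 6 (rotate_left(0, 9, k=1)): [5, 0, 1, 3, 4, 8, 6, 7, 9, 2]
After 7 (swap(8, 9)): [5, 0, 1, 3, 4, 8, 6, 7, 2, 9]
After 8 (rotate_left(2, 4, k=2)): [5, 0, 4, 1, 3, 8, 6, 7, 2, 9]
After 9 (rotate_left(0, 7, k=7)): [7, 5, 0, 4, 1, 3, 8, 6, 2, 9]
After 10 (swap(8, 3)): [7, 5, 0, 2, 1, 3, 8, 6, 4, 9]
After 11 (rotate_left(5, 7, k=2)): [7, 5, 0, 2, 1, 6, 3, 8, 4, 9]
After 12 (swap(8, 2)): [7, 5, 4, 2, 1, 6, 3, 8, 0, 9]

Answer: 7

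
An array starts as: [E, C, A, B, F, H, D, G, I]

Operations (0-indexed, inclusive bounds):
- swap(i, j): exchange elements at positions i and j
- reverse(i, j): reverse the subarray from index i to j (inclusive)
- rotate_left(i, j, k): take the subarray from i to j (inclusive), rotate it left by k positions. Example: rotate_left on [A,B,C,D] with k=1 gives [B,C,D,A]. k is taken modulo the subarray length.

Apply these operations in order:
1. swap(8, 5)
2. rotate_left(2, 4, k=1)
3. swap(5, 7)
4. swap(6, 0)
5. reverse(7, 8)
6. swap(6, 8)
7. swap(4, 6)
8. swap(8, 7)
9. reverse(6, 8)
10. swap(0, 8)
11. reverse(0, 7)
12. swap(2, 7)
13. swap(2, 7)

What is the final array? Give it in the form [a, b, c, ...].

After 1 (swap(8, 5)): [E, C, A, B, F, I, D, G, H]
After 2 (rotate_left(2, 4, k=1)): [E, C, B, F, A, I, D, G, H]
After 3 (swap(5, 7)): [E, C, B, F, A, G, D, I, H]
After 4 (swap(6, 0)): [D, C, B, F, A, G, E, I, H]
After 5 (reverse(7, 8)): [D, C, B, F, A, G, E, H, I]
After 6 (swap(6, 8)): [D, C, B, F, A, G, I, H, E]
After 7 (swap(4, 6)): [D, C, B, F, I, G, A, H, E]
After 8 (swap(8, 7)): [D, C, B, F, I, G, A, E, H]
After 9 (reverse(6, 8)): [D, C, B, F, I, G, H, E, A]
After 10 (swap(0, 8)): [A, C, B, F, I, G, H, E, D]
After 11 (reverse(0, 7)): [E, H, G, I, F, B, C, A, D]
After 12 (swap(2, 7)): [E, H, A, I, F, B, C, G, D]
After 13 (swap(2, 7)): [E, H, G, I, F, B, C, A, D]

Answer: [E, H, G, I, F, B, C, A, D]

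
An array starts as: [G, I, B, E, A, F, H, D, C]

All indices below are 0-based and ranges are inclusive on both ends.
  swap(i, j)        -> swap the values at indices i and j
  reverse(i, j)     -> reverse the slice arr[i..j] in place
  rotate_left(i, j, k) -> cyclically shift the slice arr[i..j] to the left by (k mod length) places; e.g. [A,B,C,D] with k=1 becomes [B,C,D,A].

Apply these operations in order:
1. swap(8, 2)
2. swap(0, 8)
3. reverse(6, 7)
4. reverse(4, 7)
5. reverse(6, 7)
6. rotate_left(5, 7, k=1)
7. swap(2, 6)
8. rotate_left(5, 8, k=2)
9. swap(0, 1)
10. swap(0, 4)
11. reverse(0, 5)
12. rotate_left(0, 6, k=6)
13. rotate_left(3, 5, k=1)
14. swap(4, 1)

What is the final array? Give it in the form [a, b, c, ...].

Answer: [G, B, I, F, D, E, H, A, C]

Derivation:
After 1 (swap(8, 2)): [G, I, C, E, A, F, H, D, B]
After 2 (swap(0, 8)): [B, I, C, E, A, F, H, D, G]
After 3 (reverse(6, 7)): [B, I, C, E, A, F, D, H, G]
After 4 (reverse(4, 7)): [B, I, C, E, H, D, F, A, G]
After 5 (reverse(6, 7)): [B, I, C, E, H, D, A, F, G]
After 6 (rotate_left(5, 7, k=1)): [B, I, C, E, H, A, F, D, G]
After 7 (swap(2, 6)): [B, I, F, E, H, A, C, D, G]
After 8 (rotate_left(5, 8, k=2)): [B, I, F, E, H, D, G, A, C]
After 9 (swap(0, 1)): [I, B, F, E, H, D, G, A, C]
After 10 (swap(0, 4)): [H, B, F, E, I, D, G, A, C]
After 11 (reverse(0, 5)): [D, I, E, F, B, H, G, A, C]
After 12 (rotate_left(0, 6, k=6)): [G, D, I, E, F, B, H, A, C]
After 13 (rotate_left(3, 5, k=1)): [G, D, I, F, B, E, H, A, C]
After 14 (swap(4, 1)): [G, B, I, F, D, E, H, A, C]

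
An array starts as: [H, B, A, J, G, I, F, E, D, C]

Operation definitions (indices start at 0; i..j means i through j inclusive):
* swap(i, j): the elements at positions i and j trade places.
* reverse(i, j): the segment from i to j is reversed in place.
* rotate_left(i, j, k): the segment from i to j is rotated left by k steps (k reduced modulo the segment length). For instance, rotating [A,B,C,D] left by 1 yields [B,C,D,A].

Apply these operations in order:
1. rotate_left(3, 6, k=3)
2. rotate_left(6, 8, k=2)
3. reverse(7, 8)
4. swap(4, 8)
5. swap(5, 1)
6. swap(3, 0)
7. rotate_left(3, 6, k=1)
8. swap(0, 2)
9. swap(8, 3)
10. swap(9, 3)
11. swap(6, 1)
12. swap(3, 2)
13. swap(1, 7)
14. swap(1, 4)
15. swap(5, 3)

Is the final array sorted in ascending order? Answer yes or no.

Answer: yes

Derivation:
After 1 (rotate_left(3, 6, k=3)): [H, B, A, F, J, G, I, E, D, C]
After 2 (rotate_left(6, 8, k=2)): [H, B, A, F, J, G, D, I, E, C]
After 3 (reverse(7, 8)): [H, B, A, F, J, G, D, E, I, C]
After 4 (swap(4, 8)): [H, B, A, F, I, G, D, E, J, C]
After 5 (swap(5, 1)): [H, G, A, F, I, B, D, E, J, C]
After 6 (swap(3, 0)): [F, G, A, H, I, B, D, E, J, C]
After 7 (rotate_left(3, 6, k=1)): [F, G, A, I, B, D, H, E, J, C]
After 8 (swap(0, 2)): [A, G, F, I, B, D, H, E, J, C]
After 9 (swap(8, 3)): [A, G, F, J, B, D, H, E, I, C]
After 10 (swap(9, 3)): [A, G, F, C, B, D, H, E, I, J]
After 11 (swap(6, 1)): [A, H, F, C, B, D, G, E, I, J]
After 12 (swap(3, 2)): [A, H, C, F, B, D, G, E, I, J]
After 13 (swap(1, 7)): [A, E, C, F, B, D, G, H, I, J]
After 14 (swap(1, 4)): [A, B, C, F, E, D, G, H, I, J]
After 15 (swap(5, 3)): [A, B, C, D, E, F, G, H, I, J]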